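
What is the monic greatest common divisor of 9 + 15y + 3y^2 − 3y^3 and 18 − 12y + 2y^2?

Repeated division with remainder:
  −3y^3 + 3y^2 + 15y + 9 = (−(3/2)y − 15/2)(2y^2 − 12y + 18) + (−48y + 144)
  2y^2 − 12y + 18 = (−(1/24)y + 1/8)(−48y + 144) + (0)
Last nonzero remainder: −48y + 144. Dividing through by −48 gives the monic gcd y − 3.

−3 + y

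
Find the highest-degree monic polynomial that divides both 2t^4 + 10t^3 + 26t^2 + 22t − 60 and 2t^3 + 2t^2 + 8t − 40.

Repeated division with remainder:
  2t^4 + 10t^3 + 26t^2 + 22t − 60 = (t + 4)(2t^3 + 2t^2 + 8t − 40) + (10t^2 + 30t + 100)
  2t^3 + 2t^2 + 8t − 40 = ((1/5)t − 2/5)(10t^2 + 30t + 100) + (0)
Last nonzero remainder: 10t^2 + 30t + 100. Dividing through by 10 gives the monic gcd t^2 + 3t + 10.

t^2 + 3t + 10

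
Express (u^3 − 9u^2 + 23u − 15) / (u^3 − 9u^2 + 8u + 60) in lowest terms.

Euclidean algorithm in ℚ[u]:
  u^3 − 9u^2 + 23u − 15 = (u^3 − 9u^2 + 8u + 60) + (15u − 75)
  u^3 − 9u^2 + 8u + 60 = ((1/15)u^2 − (4/15)u − 4/5)(15u − 75) + (0)
Last nonzero remainder: 15u − 75. Dividing through by 15 gives the monic gcd u − 5.
Cancel u − 5 from numerator and denominator to get the reduced form.

(u^2 − 4u + 3)/(u^2 − 4u − 12)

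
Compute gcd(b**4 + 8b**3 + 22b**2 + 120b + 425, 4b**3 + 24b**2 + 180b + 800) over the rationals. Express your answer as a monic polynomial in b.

Apply the Euclidean algorithm:
  b**4 + 8b**3 + 22b**2 + 120b + 425 = ((1/4)b + 1/2)(4b**3 + 24b**2 + 180b + 800) + (-35b**2 - 170b + 25)
  4b**3 + 24b**2 + 180b + 800 = (-(4/35)b - 32/245)(-35b**2 - 170b + 25) + ((7872/49)b + 39360/49)
  -35b**2 - 170b + 25 = (-(1715/7872)b + 245/7872)((7872/49)b + 39360/49) + (0)
Last nonzero remainder: (7872/49)b + 39360/49. Dividing through by 7872/49 gives the monic gcd b + 5.

b + 5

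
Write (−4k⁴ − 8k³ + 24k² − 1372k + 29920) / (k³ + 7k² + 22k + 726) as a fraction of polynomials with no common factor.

(−4k³ + 36k² − 372k + 2720)/(k² − 4k + 66)

Repeated division with remainder:
  −4k⁴ − 8k³ + 24k² − 1372k + 29920 = (−4k + 20)(k³ + 7k² + 22k + 726) + (−28k² + 1092k + 15400)
  k³ + 7k² + 22k + 726 = (−(1/28)k − 23/14)(−28k² + 1092k + 15400) + (2366k + 26026)
  −28k² + 1092k + 15400 = (−(2/169)k + 100/169)(2366k + 26026) + (0)
Last nonzero remainder: 2366k + 26026. Dividing through by 2366 gives the monic gcd k + 11.
Cancel k + 11 from numerator and denominator to get the reduced form.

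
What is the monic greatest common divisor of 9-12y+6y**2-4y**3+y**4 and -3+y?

By polynomial division,
  y**4-4y**3+6y**2-12y+9 = (y**3-y**2+3y-3)(y-3) + (0)
The last nonzero remainder y-3 is already monic.

-3+y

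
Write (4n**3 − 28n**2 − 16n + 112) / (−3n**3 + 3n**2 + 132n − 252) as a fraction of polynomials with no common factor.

Apply the Euclidean algorithm:
  4n**3 − 28n**2 − 16n + 112 = (−4/3)(−3n**3 + 3n**2 + 132n − 252) + (−24n**2 + 160n − 224)
  −3n**3 + 3n**2 + 132n − 252 = ((1/8)n + 17/24)(−24n**2 + 160n − 224) + ((140/3)n − 280/3)
  −24n**2 + 160n − 224 = (−(18/35)n + 12/5)((140/3)n − 280/3) + (0)
Last nonzero remainder: (140/3)n − 280/3. Dividing through by 140/3 gives the monic gcd n − 2.
Cancel n − 2 from numerator and denominator to get the reduced form.

(−4n**2 + 20n + 56)/(3n**2 + 3n − 126)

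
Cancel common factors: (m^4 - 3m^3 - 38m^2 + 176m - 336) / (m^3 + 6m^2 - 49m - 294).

(m^3 - 10m^2 + 32m - 48)/(m^2 - m - 42)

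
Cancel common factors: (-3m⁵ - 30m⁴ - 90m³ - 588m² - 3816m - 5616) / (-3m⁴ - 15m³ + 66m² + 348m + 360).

(m³ + 2m² + 2m + 156)/(m² - 3m - 10)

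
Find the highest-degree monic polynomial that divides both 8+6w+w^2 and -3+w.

1

Repeated division with remainder:
  w^2+6w+8 = (w+9)(w-3) + (35)
  w-3 = ((1/35)w-3/35)(35) + (0)
The last nonzero remainder is the constant 35, so the polynomials are coprime and gcd = 1.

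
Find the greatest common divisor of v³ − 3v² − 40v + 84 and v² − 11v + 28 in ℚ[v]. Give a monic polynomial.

By polynomial division,
  v³ − 3v² − 40v + 84 = (v + 8)(v² − 11v + 28) + (20v − 140)
  v² − 11v + 28 = ((1/20)v − 1/5)(20v − 140) + (0)
Last nonzero remainder: 20v − 140. Dividing through by 20 gives the monic gcd v − 7.

v − 7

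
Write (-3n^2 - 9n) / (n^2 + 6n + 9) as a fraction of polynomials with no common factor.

(-3n)/(n + 3)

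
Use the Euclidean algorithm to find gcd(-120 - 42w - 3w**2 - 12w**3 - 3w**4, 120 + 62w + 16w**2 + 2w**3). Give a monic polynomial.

Euclidean algorithm in ℚ[w]:
  -3w**4 - 12w**3 - 3w**2 - 42w - 120 = (-(3/2)w + 6)(2w**3 + 16w**2 + 62w + 120) + (-6w**2 - 234w - 840)
  2w**3 + 16w**2 + 62w + 120 = (-(1/3)w + 31/3)(-6w**2 - 234w - 840) + (2200w + 8800)
  -6w**2 - 234w - 840 = (-(3/1100)w - 21/220)(2200w + 8800) + (0)
Last nonzero remainder: 2200w + 8800. Dividing through by 2200 gives the monic gcd w + 4.

4 + w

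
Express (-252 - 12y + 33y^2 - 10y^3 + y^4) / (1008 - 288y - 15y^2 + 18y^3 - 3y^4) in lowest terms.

(12 + 4y - y^2)/(-48 + 3y^2)

By polynomial division,
  y^4 - 10y^3 + 33y^2 - 12y - 252 = (-1/3)(-3y^4 + 18y^3 - 15y^2 - 288y + 1008) + (-4y^3 + 28y^2 - 108y + 84)
  -3y^4 + 18y^3 - 15y^2 - 288y + 1008 = ((3/4)y + 3/4)(-4y^3 + 28y^2 - 108y + 84) + (45y^2 - 270y + 945)
  -4y^3 + 28y^2 - 108y + 84 = (-(4/45)y + 4/45)(45y^2 - 270y + 945) + (0)
Last nonzero remainder: 45y^2 - 270y + 945. Dividing through by 45 gives the monic gcd y^2 - 6y + 21.
Cancel y^2 - 6y + 21 from numerator and denominator to get the reduced form.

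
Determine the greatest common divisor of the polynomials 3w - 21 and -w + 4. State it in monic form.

1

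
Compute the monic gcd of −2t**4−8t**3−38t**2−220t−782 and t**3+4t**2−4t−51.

By polynomial division,
  −2t**4−8t**3−38t**2−220t−782 = (−2t)(t**3+4t**2−4t−51) + (−46t**2−322t−782)
  t**3+4t**2−4t−51 = (−(1/46)t+3/46)(−46t**2−322t−782) + (0)
Last nonzero remainder: −46t**2−322t−782. Dividing through by −46 gives the monic gcd t**2+7t+17.

t**2+7t+17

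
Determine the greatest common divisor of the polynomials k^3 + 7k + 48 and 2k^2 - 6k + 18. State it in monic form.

1

Apply the Euclidean algorithm:
  k^3 + 7k + 48 = ((1/2)k + 3/2)(2k^2 - 6k + 18) + (7k + 21)
  2k^2 - 6k + 18 = ((2/7)k - 12/7)(7k + 21) + (54)
  7k + 21 = ((7/54)k + 7/18)(54) + (0)
The last nonzero remainder is the constant 54, so the polynomials are coprime and gcd = 1.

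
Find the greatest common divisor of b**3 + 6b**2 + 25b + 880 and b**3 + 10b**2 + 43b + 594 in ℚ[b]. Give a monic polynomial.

By polynomial division,
  b**3 + 6b**2 + 25b + 880 = (b**3 + 10b**2 + 43b + 594) + (-4b**2 - 18b + 286)
  b**3 + 10b**2 + 43b + 594 = (-(1/4)b - 11/8)(-4b**2 - 18b + 286) + ((359/4)b + 3949/4)
  -4b**2 - 18b + 286 = (-(16/359)b + 104/359)((359/4)b + 3949/4) + (0)
Last nonzero remainder: (359/4)b + 3949/4. Dividing through by 359/4 gives the monic gcd b + 11.

b + 11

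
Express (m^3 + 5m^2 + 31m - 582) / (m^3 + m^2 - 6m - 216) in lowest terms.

Euclidean algorithm in ℚ[m]:
  m^3 + 5m^2 + 31m - 582 = (m^3 + m^2 - 6m - 216) + (4m^2 + 37m - 366)
  m^3 + m^2 - 6m - 216 = ((1/4)m - 33/16)(4m^2 + 37m - 366) + ((2589/16)m - 7767/8)
  4m^2 + 37m - 366 = ((64/2589)m + 976/2589)((2589/16)m - 7767/8) + (0)
Last nonzero remainder: (2589/16)m - 7767/8. Dividing through by 2589/16 gives the monic gcd m - 6.
Cancel m - 6 from numerator and denominator to get the reduced form.

(m^2 + 11m + 97)/(m^2 + 7m + 36)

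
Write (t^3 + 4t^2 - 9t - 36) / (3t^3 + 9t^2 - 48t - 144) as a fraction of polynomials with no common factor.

(t - 3)/(3t - 12)

Euclidean algorithm in ℚ[t]:
  t^3 + 4t^2 - 9t - 36 = (1/3)(3t^3 + 9t^2 - 48t - 144) + (t^2 + 7t + 12)
  3t^3 + 9t^2 - 48t - 144 = (3t - 12)(t^2 + 7t + 12) + (0)
The last nonzero remainder t^2 + 7t + 12 is already monic.
Cancel t^2 + 7t + 12 from numerator and denominator to get the reduced form.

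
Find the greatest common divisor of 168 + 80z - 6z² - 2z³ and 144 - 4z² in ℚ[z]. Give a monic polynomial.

-6 + z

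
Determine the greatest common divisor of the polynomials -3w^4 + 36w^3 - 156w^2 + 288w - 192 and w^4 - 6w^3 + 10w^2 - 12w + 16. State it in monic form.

Repeated division with remainder:
  -3w^4 + 36w^3 - 156w^2 + 288w - 192 = (-3)(w^4 - 6w^3 + 10w^2 - 12w + 16) + (18w^3 - 126w^2 + 252w - 144)
  w^4 - 6w^3 + 10w^2 - 12w + 16 = ((1/18)w + 1/18)(18w^3 - 126w^2 + 252w - 144) + (3w^2 - 18w + 24)
  18w^3 - 126w^2 + 252w - 144 = (6w - 6)(3w^2 - 18w + 24) + (0)
Last nonzero remainder: 3w^2 - 18w + 24. Dividing through by 3 gives the monic gcd w^2 - 6w + 8.

w^2 - 6w + 8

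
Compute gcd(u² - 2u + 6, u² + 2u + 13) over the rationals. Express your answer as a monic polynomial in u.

Repeated division with remainder:
  u² - 2u + 6 = (u² + 2u + 13) + (-4u - 7)
  u² + 2u + 13 = (-(1/4)u - 1/16)(-4u - 7) + (201/16)
  -4u - 7 = (-(64/201)u - 112/201)(201/16) + (0)
The last nonzero remainder is the constant 201/16, so the polynomials are coprime and gcd = 1.

1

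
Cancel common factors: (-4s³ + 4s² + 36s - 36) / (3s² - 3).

(-4s² + 36)/(3s + 3)

Apply the Euclidean algorithm:
  -4s³ + 4s² + 36s - 36 = (-(4/3)s + 4/3)(3s² - 3) + (32s - 32)
  3s² - 3 = ((3/32)s + 3/32)(32s - 32) + (0)
Last nonzero remainder: 32s - 32. Dividing through by 32 gives the monic gcd s - 1.
Cancel s - 1 from numerator and denominator to get the reduced form.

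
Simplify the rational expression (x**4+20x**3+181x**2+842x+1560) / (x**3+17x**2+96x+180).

Apply the Euclidean algorithm:
  x**4+20x**3+181x**2+842x+1560 = (x+3)(x**3+17x**2+96x+180) + (34x**2+374x+1020)
  x**3+17x**2+96x+180 = ((1/34)x+3/17)(34x**2+374x+1020) + (0)
Last nonzero remainder: 34x**2+374x+1020. Dividing through by 34 gives the monic gcd x**2+11x+30.
Cancel x**2+11x+30 from numerator and denominator to get the reduced form.

(x**2+9x+52)/(x+6)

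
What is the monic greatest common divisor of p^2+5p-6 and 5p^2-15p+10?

p-1

By polynomial division,
  p^2+5p-6 = (1/5)(5p^2-15p+10) + (8p-8)
  5p^2-15p+10 = ((5/8)p-5/4)(8p-8) + (0)
Last nonzero remainder: 8p-8. Dividing through by 8 gives the monic gcd p-1.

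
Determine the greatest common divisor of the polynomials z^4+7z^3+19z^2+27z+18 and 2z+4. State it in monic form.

Repeated division with remainder:
  z^4+7z^3+19z^2+27z+18 = ((1/2)z^3+(5/2)z^2+(9/2)z+9/2)(2z+4) + (0)
Last nonzero remainder: 2z+4. Dividing through by 2 gives the monic gcd z+2.

z+2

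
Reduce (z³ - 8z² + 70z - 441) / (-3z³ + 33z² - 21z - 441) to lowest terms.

(-z² + z - 63)/(3z² - 12z - 63)

Euclidean algorithm in ℚ[z]:
  z³ - 8z² + 70z - 441 = (-1/3)(-3z³ + 33z² - 21z - 441) + (3z² + 63z - 588)
  -3z³ + 33z² - 21z - 441 = (-z + 32)(3z² + 63z - 588) + (-2625z + 18375)
  3z² + 63z - 588 = (-(1/875)z - 4/125)(-2625z + 18375) + (0)
Last nonzero remainder: -2625z + 18375. Dividing through by -2625 gives the monic gcd z - 7.
Cancel z - 7 from numerator and denominator to get the reduced form.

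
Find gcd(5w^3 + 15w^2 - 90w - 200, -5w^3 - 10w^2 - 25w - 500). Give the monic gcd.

Apply the Euclidean algorithm:
  5w^3 + 15w^2 - 90w - 200 = (-1)(-5w^3 - 10w^2 - 25w - 500) + (5w^2 - 115w - 700)
  -5w^3 - 10w^2 - 25w - 500 = (-w - 25)(5w^2 - 115w - 700) + (-3600w - 18000)
  5w^2 - 115w - 700 = (-(1/720)w + 7/180)(-3600w - 18000) + (0)
Last nonzero remainder: -3600w - 18000. Dividing through by -3600 gives the monic gcd w + 5.

w + 5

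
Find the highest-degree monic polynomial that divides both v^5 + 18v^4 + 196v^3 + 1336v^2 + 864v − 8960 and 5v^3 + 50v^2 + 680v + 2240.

v^3 + 10v^2 + 136v + 448

Euclidean algorithm in ℚ[v]:
  v^5 + 18v^4 + 196v^3 + 1336v^2 + 864v − 8960 = ((1/5)v^2 + (8/5)v − 4)(5v^3 + 50v^2 + 680v + 2240) + (0)
Last nonzero remainder: 5v^3 + 50v^2 + 680v + 2240. Dividing through by 5 gives the monic gcd v^3 + 10v^2 + 136v + 448.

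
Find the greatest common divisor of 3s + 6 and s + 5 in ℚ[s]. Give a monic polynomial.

By polynomial division,
  3s + 6 = (3)(s + 5) + (-9)
  s + 5 = (-(1/9)s - 5/9)(-9) + (0)
The last nonzero remainder is the constant -9, so the polynomials are coprime and gcd = 1.

1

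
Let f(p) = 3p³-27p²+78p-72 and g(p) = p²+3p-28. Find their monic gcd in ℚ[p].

Euclidean algorithm in ℚ[p]:
  3p³-27p²+78p-72 = (3p-36)(p²+3p-28) + (270p-1080)
  p²+3p-28 = ((1/270)p+7/270)(270p-1080) + (0)
Last nonzero remainder: 270p-1080. Dividing through by 270 gives the monic gcd p-4.

p-4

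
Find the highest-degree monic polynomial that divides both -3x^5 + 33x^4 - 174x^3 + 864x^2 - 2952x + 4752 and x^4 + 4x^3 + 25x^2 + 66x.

x^2 + x + 22

Repeated division with remainder:
  -3x^5 + 33x^4 - 174x^3 + 864x^2 - 2952x + 4752 = (-3x + 45)(x^4 + 4x^3 + 25x^2 + 66x) + (-279x^3 - 63x^2 - 5922x + 4752)
  x^4 + 4x^3 + 25x^2 + 66x = (-(1/279)x - 13/961)(-279x^3 - 63x^2 - 5922x + 4752) + ((2808/961)x^2 + (2808/961)x + 61776/961)
  -279x^3 - 63x^2 - 5922x + 4752 = (-(29791/312)x + 961/13)((2808/961)x^2 + (2808/961)x + 61776/961) + (0)
Last nonzero remainder: (2808/961)x^2 + (2808/961)x + 61776/961. Dividing through by 2808/961 gives the monic gcd x^2 + x + 22.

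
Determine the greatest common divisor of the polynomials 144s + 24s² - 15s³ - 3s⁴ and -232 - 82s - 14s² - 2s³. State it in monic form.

Euclidean algorithm in ℚ[s]:
  -3s⁴ - 15s³ + 24s² + 144s = ((3/2)s - 3)(-2s³ - 14s² - 82s - 232) + (105s² + 246s - 696)
  -2s³ - 14s² - 82s - 232 = (-(2/105)s - 326/3675)(105s² + 246s - 696) + (-(89958/1225)s - 359832/1225)
  105s² + 246s - 696 = (-(42875/29986)s + 1225/517)(-(89958/1225)s - 359832/1225) + (0)
Last nonzero remainder: -(89958/1225)s - 359832/1225. Dividing through by -89958/1225 gives the monic gcd s + 4.

4 + s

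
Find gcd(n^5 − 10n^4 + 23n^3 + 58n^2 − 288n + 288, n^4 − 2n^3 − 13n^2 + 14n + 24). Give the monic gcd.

Apply the Euclidean algorithm:
  n^5 − 10n^4 + 23n^3 + 58n^2 − 288n + 288 = (n − 8)(n^4 − 2n^3 − 13n^2 + 14n + 24) + (20n^3 − 60n^2 − 200n + 480)
  n^4 − 2n^3 − 13n^2 + 14n + 24 = ((1/20)n + 1/20)(20n^3 − 60n^2 − 200n + 480) + (0)
Last nonzero remainder: 20n^3 − 60n^2 − 200n + 480. Dividing through by 20 gives the monic gcd n^3 − 3n^2 − 10n + 24.

n^3 − 3n^2 − 10n + 24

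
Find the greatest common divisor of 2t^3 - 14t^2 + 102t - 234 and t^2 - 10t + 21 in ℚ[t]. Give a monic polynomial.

Apply the Euclidean algorithm:
  2t^3 - 14t^2 + 102t - 234 = (2t + 6)(t^2 - 10t + 21) + (120t - 360)
  t^2 - 10t + 21 = ((1/120)t - 7/120)(120t - 360) + (0)
Last nonzero remainder: 120t - 360. Dividing through by 120 gives the monic gcd t - 3.

t - 3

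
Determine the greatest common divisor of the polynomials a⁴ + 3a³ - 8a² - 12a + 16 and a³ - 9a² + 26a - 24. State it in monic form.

Repeated division with remainder:
  a⁴ + 3a³ - 8a² - 12a + 16 = (a + 12)(a³ - 9a² + 26a - 24) + (74a² - 300a + 304)
  a³ - 9a² + 26a - 24 = ((1/74)a - 183/2738)(74a² - 300a + 304) + ((2520/1369)a - 5040/1369)
  74a² - 300a + 304 = ((50653/1260)a - 26011/315)((2520/1369)a - 5040/1369) + (0)
Last nonzero remainder: (2520/1369)a - 5040/1369. Dividing through by 2520/1369 gives the monic gcd a - 2.

a - 2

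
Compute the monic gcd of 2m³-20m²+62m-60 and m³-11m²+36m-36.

m²-5m+6

Repeated division with remainder:
  2m³-20m²+62m-60 = (2)(m³-11m²+36m-36) + (2m²-10m+12)
  m³-11m²+36m-36 = ((1/2)m-3)(2m²-10m+12) + (0)
Last nonzero remainder: 2m²-10m+12. Dividing through by 2 gives the monic gcd m²-5m+6.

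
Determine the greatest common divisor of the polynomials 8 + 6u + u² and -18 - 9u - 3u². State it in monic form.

1

Repeated division with remainder:
  u² + 6u + 8 = (-1/3)(-3u² - 9u - 18) + (3u + 2)
  -3u² - 9u - 18 = (-u - 7/3)(3u + 2) + (-40/3)
  3u + 2 = (-(9/40)u - 3/20)(-40/3) + (0)
The last nonzero remainder is the constant -40/3, so the polynomials are coprime and gcd = 1.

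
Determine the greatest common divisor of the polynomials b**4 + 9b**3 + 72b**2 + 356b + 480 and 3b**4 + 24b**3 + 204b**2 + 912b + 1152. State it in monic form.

b**3 + 4b**2 + 52b + 96

Euclidean algorithm in ℚ[b]:
  b**4 + 9b**3 + 72b**2 + 356b + 480 = (1/3)(3b**4 + 24b**3 + 204b**2 + 912b + 1152) + (b**3 + 4b**2 + 52b + 96)
  3b**4 + 24b**3 + 204b**2 + 912b + 1152 = (3b + 12)(b**3 + 4b**2 + 52b + 96) + (0)
The last nonzero remainder b**3 + 4b**2 + 52b + 96 is already monic.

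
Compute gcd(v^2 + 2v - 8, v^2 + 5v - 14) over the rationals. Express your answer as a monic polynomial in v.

Repeated division with remainder:
  v^2 + 2v - 8 = (v^2 + 5v - 14) + (-3v + 6)
  v^2 + 5v - 14 = (-(1/3)v - 7/3)(-3v + 6) + (0)
Last nonzero remainder: -3v + 6. Dividing through by -3 gives the monic gcd v - 2.

v - 2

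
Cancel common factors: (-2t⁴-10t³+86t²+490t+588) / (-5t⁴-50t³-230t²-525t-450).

By polynomial division,
  -2t⁴-10t³+86t²+490t+588 = (2/5)(-5t⁴-50t³-230t²-525t-450) + (10t³+178t²+700t+768)
  -5t⁴-50t³-230t²-525t-450 = (-(1/2)t+39/10)(10t³+178t²+700t+768) + (-(2871/5)t²-2871t-17226/5)
  10t³+178t²+700t+768 = (-(50/2871)t-640/2871)(-(2871/5)t²-2871t-17226/5) + (0)
Last nonzero remainder: -(2871/5)t²-2871t-17226/5. Dividing through by -2871/5 gives the monic gcd t²+5t+6.
Cancel t²+5t+6 from numerator and denominator to get the reduced form.

(2t²-98)/(5t²+25t+75)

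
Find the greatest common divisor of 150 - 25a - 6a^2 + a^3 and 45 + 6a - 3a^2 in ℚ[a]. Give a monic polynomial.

-5 + a

Euclidean algorithm in ℚ[a]:
  a^3 - 6a^2 - 25a + 150 = (-(1/3)a + 4/3)(-3a^2 + 6a + 45) + (-18a + 90)
  -3a^2 + 6a + 45 = ((1/6)a + 1/2)(-18a + 90) + (0)
Last nonzero remainder: -18a + 90. Dividing through by -18 gives the monic gcd a - 5.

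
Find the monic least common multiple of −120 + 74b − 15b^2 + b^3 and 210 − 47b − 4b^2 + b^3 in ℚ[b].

Repeated division with remainder:
  b^3 − 15b^2 + 74b − 120 = (b^3 − 4b^2 − 47b + 210) + (−11b^2 + 121b − 330)
  b^3 − 4b^2 − 47b + 210 = (−(1/11)b − 7/11)(−11b^2 + 121b − 330) + (0)
Last nonzero remainder: −11b^2 + 121b − 330. Dividing through by −11 gives the monic gcd b^2 − 11b + 30.
Then lcm(f, g) = f·g / gcd(f, g); expanding and making the result monic gives the answer.

−840 + 398b − 31b^2 − 8b^3 + b^4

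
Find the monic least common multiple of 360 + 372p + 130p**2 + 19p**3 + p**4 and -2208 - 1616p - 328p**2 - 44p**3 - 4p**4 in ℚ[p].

16560 + 18192p + 7456p**2 + 1636p**3 + 233p**4 + 22p**5 + p**6

Apply the Euclidean algorithm:
  p**4 + 19p**3 + 130p**2 + 372p + 360 = (-1/4)(-4p**4 - 44p**3 - 328p**2 - 1616p - 2208) + (8p**3 + 48p**2 - 32p - 192)
  -4p**4 - 44p**3 - 328p**2 - 1616p - 2208 = (-(1/2)p - 5/2)(8p**3 + 48p**2 - 32p - 192) + (-224p**2 - 1792p - 2688)
  8p**3 + 48p**2 - 32p - 192 = (-(1/28)p + 1/14)(-224p**2 - 1792p - 2688) + (0)
Last nonzero remainder: -224p**2 - 1792p - 2688. Dividing through by -224 gives the monic gcd p**2 + 8p + 12.
Then lcm(f, g) = f·g / gcd(f, g); expanding and making the result monic gives the answer.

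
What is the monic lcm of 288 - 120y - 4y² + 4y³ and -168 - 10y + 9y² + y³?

Apply the Euclidean algorithm:
  4y³ - 4y² - 120y + 288 = (4)(y³ + 9y² - 10y - 168) + (-40y² - 80y + 960)
  y³ + 9y² - 10y - 168 = (-(1/40)y - 7/40)(-40y² - 80y + 960) + (0)
Last nonzero remainder: -40y² - 80y + 960. Dividing through by -40 gives the monic gcd y² + 2y - 24.
Then lcm(f, g) = f·g / gcd(f, g); expanding and making the result monic gives the answer.

504 - 138y - 37y² + 6y³ + y⁴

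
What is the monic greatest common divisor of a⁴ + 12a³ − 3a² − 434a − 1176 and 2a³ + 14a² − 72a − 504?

a² + a − 42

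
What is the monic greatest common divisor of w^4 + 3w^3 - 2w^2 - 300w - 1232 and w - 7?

w - 7

Repeated division with remainder:
  w^4 + 3w^3 - 2w^2 - 300w - 1232 = (w^3 + 10w^2 + 68w + 176)(w - 7) + (0)
The last nonzero remainder w - 7 is already monic.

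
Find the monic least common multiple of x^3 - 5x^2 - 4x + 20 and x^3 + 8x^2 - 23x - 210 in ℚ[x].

x^5 + 8x^4 - 27x^3 - 242x^2 + 92x + 840

By polynomial division,
  x^3 - 5x^2 - 4x + 20 = (x^3 + 8x^2 - 23x - 210) + (-13x^2 + 19x + 230)
  x^3 + 8x^2 - 23x - 210 = (-(1/13)x - 123/169)(-13x^2 + 19x + 230) + ((1440/169)x - 7200/169)
  -13x^2 + 19x + 230 = (-(2197/1440)x - 3887/720)((1440/169)x - 7200/169) + (0)
Last nonzero remainder: (1440/169)x - 7200/169. Dividing through by 1440/169 gives the monic gcd x - 5.
Then lcm(f, g) = f·g / gcd(f, g); expanding and making the result monic gives the answer.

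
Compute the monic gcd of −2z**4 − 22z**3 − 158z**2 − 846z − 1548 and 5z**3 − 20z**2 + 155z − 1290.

Euclidean algorithm in ℚ[z]:
  −2z**4 − 22z**3 − 158z**2 − 846z − 1548 = (−(2/5)z − 6)(5z**3 − 20z**2 + 155z − 1290) + (−216z**2 − 432z − 9288)
  5z**3 − 20z**2 + 155z − 1290 = (−(5/216)z + 5/36)(−216z**2 − 432z − 9288) + (0)
Last nonzero remainder: −216z**2 − 432z − 9288. Dividing through by −216 gives the monic gcd z**2 + 2z + 43.

z**2 + 2z + 43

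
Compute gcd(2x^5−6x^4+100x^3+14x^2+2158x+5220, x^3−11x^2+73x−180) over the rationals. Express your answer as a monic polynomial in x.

x^2−7x+45

Apply the Euclidean algorithm:
  2x^5−6x^4+100x^3+14x^2+2158x+5220 = (2x^2+16x+130)(x^3−11x^2+73x−180) + (636x^2−4452x+28620)
  x^3−11x^2+73x−180 = ((1/636)x−1/159)(636x^2−4452x+28620) + (0)
Last nonzero remainder: 636x^2−4452x+28620. Dividing through by 636 gives the monic gcd x^2−7x+45.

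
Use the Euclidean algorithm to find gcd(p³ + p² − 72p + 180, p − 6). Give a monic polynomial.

p − 6

Euclidean algorithm in ℚ[p]:
  p³ + p² − 72p + 180 = (p² + 7p − 30)(p − 6) + (0)
The last nonzero remainder p − 6 is already monic.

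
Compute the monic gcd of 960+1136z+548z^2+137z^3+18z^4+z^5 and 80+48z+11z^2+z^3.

80+48z+11z^2+z^3

Repeated division with remainder:
  z^5+18z^4+137z^3+548z^2+1136z+960 = (z^2+7z+12)(z^3+11z^2+48z+80) + (0)
The last nonzero remainder z^3+11z^2+48z+80 is already monic.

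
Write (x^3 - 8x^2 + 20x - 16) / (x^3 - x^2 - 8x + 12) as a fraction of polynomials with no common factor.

(x - 4)/(x + 3)

Repeated division with remainder:
  x^3 - 8x^2 + 20x - 16 = (x^3 - x^2 - 8x + 12) + (-7x^2 + 28x - 28)
  x^3 - x^2 - 8x + 12 = (-(1/7)x - 3/7)(-7x^2 + 28x - 28) + (0)
Last nonzero remainder: -7x^2 + 28x - 28. Dividing through by -7 gives the monic gcd x^2 - 4x + 4.
Cancel x^2 - 4x + 4 from numerator and denominator to get the reduced form.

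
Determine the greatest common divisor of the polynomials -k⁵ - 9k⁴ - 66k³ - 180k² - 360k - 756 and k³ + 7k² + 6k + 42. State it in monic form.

k² + 6

By polynomial division,
  -k⁵ - 9k⁴ - 66k³ - 180k² - 360k - 756 = (-k² - 2k - 46)(k³ + 7k² + 6k + 42) + (196k² + 1176)
  k³ + 7k² + 6k + 42 = ((1/196)k + 1/28)(196k² + 1176) + (0)
Last nonzero remainder: 196k² + 1176. Dividing through by 196 gives the monic gcd k² + 6.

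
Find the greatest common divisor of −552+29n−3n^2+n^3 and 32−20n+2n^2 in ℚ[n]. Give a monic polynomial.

−8+n

By polynomial division,
  n^3−3n^2+29n−552 = ((1/2)n+7/2)(2n^2−20n+32) + (83n−664)
  2n^2−20n+32 = ((2/83)n−4/83)(83n−664) + (0)
Last nonzero remainder: 83n−664. Dividing through by 83 gives the monic gcd n−8.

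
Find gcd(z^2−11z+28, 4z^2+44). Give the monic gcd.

1

Apply the Euclidean algorithm:
  z^2−11z+28 = (1/4)(4z^2+44) + (−11z+17)
  4z^2+44 = (−(4/11)z−68/121)(−11z+17) + (6480/121)
  −11z+17 = (−(1331/6480)z+2057/6480)(6480/121) + (0)
The last nonzero remainder is the constant 6480/121, so the polynomials are coprime and gcd = 1.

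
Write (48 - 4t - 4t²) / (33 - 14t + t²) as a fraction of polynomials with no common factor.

(-16 - 4t)/(-11 + t)

By polynomial division,
  -4t² - 4t + 48 = (-4)(t² - 14t + 33) + (-60t + 180)
  t² - 14t + 33 = (-(1/60)t + 11/60)(-60t + 180) + (0)
Last nonzero remainder: -60t + 180. Dividing through by -60 gives the monic gcd t - 3.
Cancel t - 3 from numerator and denominator to get the reduced form.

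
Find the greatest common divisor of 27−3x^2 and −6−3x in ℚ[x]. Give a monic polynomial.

Apply the Euclidean algorithm:
  −3x^2+27 = (x−2)(−3x−6) + (15)
  −3x−6 = (−(1/5)x−2/5)(15) + (0)
The last nonzero remainder is the constant 15, so the polynomials are coprime and gcd = 1.

1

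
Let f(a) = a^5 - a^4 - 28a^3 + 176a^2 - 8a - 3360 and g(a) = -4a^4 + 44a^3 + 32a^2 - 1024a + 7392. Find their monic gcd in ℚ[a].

Apply the Euclidean algorithm:
  a^5 - a^4 - 28a^3 + 176a^2 - 8a - 3360 = (-(1/4)a - 5/2)(-4a^4 + 44a^3 + 32a^2 - 1024a + 7392) + (90a^3 - 720a + 15120)
  -4a^4 + 44a^3 + 32a^2 - 1024a + 7392 = (-(2/45)a + 22/45)(90a^3 - 720a + 15120) + (0)
Last nonzero remainder: 90a^3 - 720a + 15120. Dividing through by 90 gives the monic gcd a^3 - 8a + 168.

a^3 - 8a + 168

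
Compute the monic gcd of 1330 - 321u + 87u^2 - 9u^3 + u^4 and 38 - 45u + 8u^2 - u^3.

Repeated division with remainder:
  u^4 - 9u^3 + 87u^2 - 321u + 1330 = (-u + 1)(-u^3 + 8u^2 - 45u + 38) + (34u^2 - 238u + 1292)
  -u^3 + 8u^2 - 45u + 38 = (-(1/34)u + 1/34)(34u^2 - 238u + 1292) + (0)
Last nonzero remainder: 34u^2 - 238u + 1292. Dividing through by 34 gives the monic gcd u^2 - 7u + 38.

38 - 7u + u^2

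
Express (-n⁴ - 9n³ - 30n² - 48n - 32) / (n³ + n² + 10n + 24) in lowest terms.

(-n³ - 7n² - 16n - 16)/(n² - n + 12)

Euclidean algorithm in ℚ[n]:
  -n⁴ - 9n³ - 30n² - 48n - 32 = (-n - 8)(n³ + n² + 10n + 24) + (-12n² + 56n + 160)
  n³ + n² + 10n + 24 = (-(1/12)n - 17/36)(-12n² + 56n + 160) + ((448/9)n + 896/9)
  -12n² + 56n + 160 = (-(27/112)n + 45/28)((448/9)n + 896/9) + (0)
Last nonzero remainder: (448/9)n + 896/9. Dividing through by 448/9 gives the monic gcd n + 2.
Cancel n + 2 from numerator and denominator to get the reduced form.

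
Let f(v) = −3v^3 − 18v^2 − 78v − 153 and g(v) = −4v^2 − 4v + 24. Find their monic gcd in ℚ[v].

v + 3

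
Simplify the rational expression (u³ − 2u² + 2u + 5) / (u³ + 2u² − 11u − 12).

Apply the Euclidean algorithm:
  u³ − 2u² + 2u + 5 = (u³ + 2u² − 11u − 12) + (−4u² + 13u + 17)
  u³ + 2u² − 11u − 12 = (−(1/4)u − 21/16)(−4u² + 13u + 17) + ((165/16)u + 165/16)
  −4u² + 13u + 17 = (−(64/165)u + 272/165)((165/16)u + 165/16) + (0)
Last nonzero remainder: (165/16)u + 165/16. Dividing through by 165/16 gives the monic gcd u + 1.
Cancel u + 1 from numerator and denominator to get the reduced form.

(u² − 3u + 5)/(u² + u − 12)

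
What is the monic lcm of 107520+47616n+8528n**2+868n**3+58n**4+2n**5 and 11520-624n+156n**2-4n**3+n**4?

Apply the Euclidean algorithm:
  2n**5+58n**4+868n**3+8528n**2+47616n+107520 = (2n+66)(n**4-4n**3+156n**2-624n+11520) + (820n**3-520n**2+65760n-652800)
  n**4-4n**3+156n**2-624n+11520 = ((1/820)n-69/16810)(820n**3-520n**2+65760n-652800) + ((123840/1681)n**2+(743040/1681)n+14860800/1681)
  820n**3-520n**2+65760n-652800 = ((68921/6192)n-28577/387)((123840/1681)n**2+(743040/1681)n+14860800/1681) + (0)
Last nonzero remainder: (123840/1681)n**2+(743040/1681)n+14860800/1681. Dividing through by 123840/1681 gives the monic gcd n**2+6n+120.
Then lcm(f, g) = f·g / gcd(f, g); expanding and making the result monic gives the answer.

5160960+1747968n+225024n**2+22832n**3+2708n**4+240n**5+19n**6+n**7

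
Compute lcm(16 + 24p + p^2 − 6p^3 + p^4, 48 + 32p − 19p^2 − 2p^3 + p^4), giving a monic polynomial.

−192 − 272p + 28p^2 + 97p^3 − 17p^4 − 5p^5 + p^6

By polynomial division,
  p^4 − 6p^3 + p^2 + 24p + 16 = (p^4 − 2p^3 − 19p^2 + 32p + 48) + (−4p^3 + 20p^2 − 8p − 32)
  p^4 − 2p^3 − 19p^2 + 32p + 48 = (−(1/4)p − 3/4)(−4p^3 + 20p^2 − 8p − 32) + (−6p^2 + 18p + 24)
  −4p^3 + 20p^2 − 8p − 32 = ((2/3)p − 4/3)(−6p^2 + 18p + 24) + (0)
Last nonzero remainder: −6p^2 + 18p + 24. Dividing through by −6 gives the monic gcd p^2 − 3p − 4.
Then lcm(f, g) = f·g / gcd(f, g); expanding and making the result monic gives the answer.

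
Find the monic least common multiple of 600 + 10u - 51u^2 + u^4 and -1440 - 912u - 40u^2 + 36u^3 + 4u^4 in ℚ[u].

Repeated division with remainder:
  u^4 - 51u^2 + 10u + 600 = (1/4)(4u^4 + 36u^3 - 40u^2 - 912u - 1440) + (-9u^3 - 41u^2 + 238u + 960)
  4u^4 + 36u^3 - 40u^2 - 912u - 1440 = (-(4/9)u - 160/81)(-9u^3 - 41u^2 + 238u + 960) + (-(1232/81)u^2 - (1232/81)u + 12320/27)
  -9u^3 - 41u^2 + 238u + 960 = ((729/1232)u + 162/77)(-(1232/81)u^2 - (1232/81)u + 12320/27) + (0)
Last nonzero remainder: -(1232/81)u^2 - (1232/81)u + 12320/27. Dividing through by -1232/81 gives the monic gcd u^2 + u - 30.
Then lcm(f, g) = f·g / gcd(f, g); expanding and making the result monic gives the answer.

7200 + 4920u + 68u^2 - 398u^3 - 39u^4 + 8u^5 + u^6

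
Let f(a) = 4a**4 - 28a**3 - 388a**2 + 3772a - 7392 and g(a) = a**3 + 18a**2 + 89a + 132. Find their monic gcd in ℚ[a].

Apply the Euclidean algorithm:
  4a**4 - 28a**3 - 388a**2 + 3772a - 7392 = (4a - 100)(a**3 + 18a**2 + 89a + 132) + (1056a**2 + 12144a + 5808)
  a**3 + 18a**2 + 89a + 132 = ((1/1056)a + 13/2112)(1056a**2 + 12144a + 5808) + ((35/4)a + 385/4)
  1056a**2 + 12144a + 5808 = ((4224/35)a + 2112/35)((35/4)a + 385/4) + (0)
Last nonzero remainder: (35/4)a + 385/4. Dividing through by 35/4 gives the monic gcd a + 11.

a + 11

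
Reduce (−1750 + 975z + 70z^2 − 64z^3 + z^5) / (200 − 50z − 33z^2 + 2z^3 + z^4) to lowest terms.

(−35 + 2z + z^2)/(4 + z)

Apply the Euclidean algorithm:
  z^5 − 64z^3 + 70z^2 + 975z − 1750 = (z − 2)(z^4 + 2z^3 − 33z^2 − 50z + 200) + (−27z^3 + 54z^2 + 675z − 1350)
  z^4 + 2z^3 − 33z^2 − 50z + 200 = (−(1/27)z − 4/27)(−27z^3 + 54z^2 + 675z − 1350) + (0)
Last nonzero remainder: −27z^3 + 54z^2 + 675z − 1350. Dividing through by −27 gives the monic gcd z^3 − 2z^2 − 25z + 50.
Cancel z^3 − 2z^2 − 25z + 50 from numerator and denominator to get the reduced form.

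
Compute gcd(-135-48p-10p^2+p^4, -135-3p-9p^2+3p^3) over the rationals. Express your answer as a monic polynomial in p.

Repeated division with remainder:
  p^4-10p^2-48p-135 = ((1/3)p+1)(3p^3-9p^2-3p-135) + (0)
Last nonzero remainder: 3p^3-9p^2-3p-135. Dividing through by 3 gives the monic gcd p^3-3p^2-p-45.

-45-p-3p^2+p^3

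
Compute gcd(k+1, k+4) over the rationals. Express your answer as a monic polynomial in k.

1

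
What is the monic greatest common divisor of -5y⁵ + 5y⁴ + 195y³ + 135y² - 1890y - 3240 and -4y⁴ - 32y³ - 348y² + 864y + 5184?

y² - y - 12

Euclidean algorithm in ℚ[y]:
  -5y⁵ + 5y⁴ + 195y³ + 135y² - 1890y - 3240 = ((5/4)y - 45/4)(-4y⁴ - 32y³ - 348y² + 864y + 5184) + (270y³ - 4860y² + 1350y + 55080)
  -4y⁴ - 32y³ - 348y² + 864y + 5184 = (-(2/135)y - 52/135)(270y³ - 4860y² + 1350y + 55080) + (-2200y² + 2200y + 26400)
  270y³ - 4860y² + 1350y + 55080 = (-(27/220)y + 459/220)(-2200y² + 2200y + 26400) + (0)
Last nonzero remainder: -2200y² + 2200y + 26400. Dividing through by -2200 gives the monic gcd y² - y - 12.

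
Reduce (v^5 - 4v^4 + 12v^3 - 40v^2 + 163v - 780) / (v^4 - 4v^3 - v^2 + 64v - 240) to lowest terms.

By polynomial division,
  v^5 - 4v^4 + 12v^3 - 40v^2 + 163v - 780 = (v)(v^4 - 4v^3 - v^2 + 64v - 240) + (13v^3 - 104v^2 + 403v - 780)
  v^4 - 4v^3 - v^2 + 64v - 240 = ((1/13)v + 4/13)(13v^3 - 104v^2 + 403v - 780) + (0)
Last nonzero remainder: 13v^3 - 104v^2 + 403v - 780. Dividing through by 13 gives the monic gcd v^3 - 8v^2 + 31v - 60.
Cancel v^3 - 8v^2 + 31v - 60 from numerator and denominator to get the reduced form.

(v^2 + 4v + 13)/(v + 4)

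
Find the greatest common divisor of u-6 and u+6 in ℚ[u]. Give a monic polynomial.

By polynomial division,
  u-6 = (u+6) + (-12)
  u+6 = (-(1/12)u-1/2)(-12) + (0)
The last nonzero remainder is the constant -12, so the polynomials are coprime and gcd = 1.

1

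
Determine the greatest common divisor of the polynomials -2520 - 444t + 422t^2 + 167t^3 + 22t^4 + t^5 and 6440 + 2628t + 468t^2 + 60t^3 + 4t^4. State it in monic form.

35 + 12t + t^2

Euclidean algorithm in ℚ[t]:
  t^5 + 22t^4 + 167t^3 + 422t^2 - 444t - 2520 = ((1/4)t + 7/4)(4t^4 + 60t^3 + 468t^2 + 2628t + 6440) + (-55t^3 - 1054t^2 - 6653t - 13790)
  4t^4 + 60t^3 + 468t^2 + 2628t + 6440 = (-(4/55)t + 916/3025)(-55t^3 - 1054t^2 - 6653t - 13790) + ((917504/3025)t^2 + (11010048/3025)t + 6422528/605)
  -55t^3 - 1054t^2 - 6653t - 13790 = (-(166375/917504)t - 595925/458752)((917504/3025)t^2 + (11010048/3025)t + 6422528/605) + (0)
Last nonzero remainder: (917504/3025)t^2 + (11010048/3025)t + 6422528/605. Dividing through by 917504/3025 gives the monic gcd t^2 + 12t + 35.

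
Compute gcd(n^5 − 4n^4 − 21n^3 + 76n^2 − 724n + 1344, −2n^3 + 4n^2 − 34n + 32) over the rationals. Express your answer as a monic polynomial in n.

By polynomial division,
  n^5 − 4n^4 − 21n^3 + 76n^2 − 724n + 1344 = (−(1/2)n^2 + n + 21)(−2n^3 + 4n^2 − 34n + 32) + (42n^2 − 42n + 672)
  −2n^3 + 4n^2 − 34n + 32 = (−(1/21)n + 1/21)(42n^2 − 42n + 672) + (0)
Last nonzero remainder: 42n^2 − 42n + 672. Dividing through by 42 gives the monic gcd n^2 − n + 16.

n^2 − n + 16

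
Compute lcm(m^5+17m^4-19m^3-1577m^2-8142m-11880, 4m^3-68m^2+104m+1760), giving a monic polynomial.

m^6+6m^5-206m^4-1368m^3+9205m^2+77682m+130680

Repeated division with remainder:
  m^5+17m^4-19m^3-1577m^2-8142m-11880 = ((1/4)m^2+(17/2)m+533/4)(4m^3-68m^2+104m+1760) + (6160m^2-36960m-246400)
  4m^3-68m^2+104m+1760 = ((1/1540)m-1/140)(6160m^2-36960m-246400) + (0)
Last nonzero remainder: 6160m^2-36960m-246400. Dividing through by 6160 gives the monic gcd m^2-6m-40.
Then lcm(f, g) = f·g / gcd(f, g); expanding and making the result monic gives the answer.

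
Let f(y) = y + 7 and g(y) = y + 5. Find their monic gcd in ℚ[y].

1

By polynomial division,
  y + 7 = (y + 5) + (2)
  y + 5 = ((1/2)y + 5/2)(2) + (0)
The last nonzero remainder is the constant 2, so the polynomials are coprime and gcd = 1.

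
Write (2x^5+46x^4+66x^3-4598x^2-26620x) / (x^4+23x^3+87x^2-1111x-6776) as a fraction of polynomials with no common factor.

Repeated division with remainder:
  2x^5+46x^4+66x^3-4598x^2-26620x = (2x)(x^4+23x^3+87x^2-1111x-6776) + (-108x^3-2376x^2-13068x)
  x^4+23x^3+87x^2-1111x-6776 = (-(1/108)x-1/108)(-108x^3-2376x^2-13068x) + (-56x^2-1232x-6776)
  -108x^3-2376x^2-13068x = ((27/14)x)(-56x^2-1232x-6776) + (0)
Last nonzero remainder: -56x^2-1232x-6776. Dividing through by -56 gives the monic gcd x^2+22x+121.
Cancel x^2+22x+121 from numerator and denominator to get the reduced form.

(2x^3+2x^2-220x)/(x^2+x-56)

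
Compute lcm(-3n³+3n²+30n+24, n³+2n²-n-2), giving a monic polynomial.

Euclidean algorithm in ℚ[n]:
  -3n³+3n²+30n+24 = (-3)(n³+2n²-n-2) + (9n²+27n+18)
  n³+2n²-n-2 = ((1/9)n-1/9)(9n²+27n+18) + (0)
Last nonzero remainder: 9n²+27n+18. Dividing through by 9 gives the monic gcd n²+3n+2.
Then lcm(f, g) = f·g / gcd(f, g); expanding and making the result monic gives the answer.

n⁴-2n³-9n²+2n+8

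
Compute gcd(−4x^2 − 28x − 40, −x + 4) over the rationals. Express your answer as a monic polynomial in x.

1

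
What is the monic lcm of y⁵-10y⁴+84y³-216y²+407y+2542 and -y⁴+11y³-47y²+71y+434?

y⁶-17y⁵+154y⁴-804y³+1919y²-307y-17794

Apply the Euclidean algorithm:
  y⁵-10y⁴+84y³-216y²+407y+2542 = (-y-1)(-y⁴+11y³-47y²+71y+434) + (48y³-192y²+912y+2976)
  -y⁴+11y³-47y²+71y+434 = (-(1/48)y+7/48)(48y³-192y²+912y+2976) + (0)
Last nonzero remainder: 48y³-192y²+912y+2976. Dividing through by 48 gives the monic gcd y³-4y²+19y+62.
Then lcm(f, g) = f·g / gcd(f, g); expanding and making the result monic gives the answer.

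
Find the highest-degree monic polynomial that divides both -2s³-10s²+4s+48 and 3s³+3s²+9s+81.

By polynomial division,
  -2s³-10s²+4s+48 = (-2/3)(3s³+3s²+9s+81) + (-8s²+10s+102)
  3s³+3s²+9s+81 = (-(3/8)s-27/32)(-8s²+10s+102) + ((891/16)s+2673/16)
  -8s²+10s+102 = (-(128/891)s+544/891)((891/16)s+2673/16) + (0)
Last nonzero remainder: (891/16)s+2673/16. Dividing through by 891/16 gives the monic gcd s+3.

s+3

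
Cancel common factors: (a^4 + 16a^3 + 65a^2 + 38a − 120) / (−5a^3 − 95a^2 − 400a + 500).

(−a^2 − 7a − 12)/(5a + 50)

Repeated division with remainder:
  a^4 + 16a^3 + 65a^2 + 38a − 120 = (−(1/5)a + 3/5)(−5a^3 − 95a^2 − 400a + 500) + (42a^2 + 378a − 420)
  −5a^3 − 95a^2 − 400a + 500 = (−(5/42)a − 25/21)(42a^2 + 378a − 420) + (0)
Last nonzero remainder: 42a^2 + 378a − 420. Dividing through by 42 gives the monic gcd a^2 + 9a − 10.
Cancel a^2 + 9a − 10 from numerator and denominator to get the reduced form.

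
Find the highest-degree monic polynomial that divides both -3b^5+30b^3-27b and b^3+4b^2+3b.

Repeated division with remainder:
  -3b^5+30b^3-27b = (-3b^2+12b-9)(b^3+4b^2+3b) + (0)
The last nonzero remainder b^3+4b^2+3b is already monic.

b^3+4b^2+3b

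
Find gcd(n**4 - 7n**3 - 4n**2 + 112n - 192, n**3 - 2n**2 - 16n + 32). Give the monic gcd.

n**2 - 16

Repeated division with remainder:
  n**4 - 7n**3 - 4n**2 + 112n - 192 = (n - 5)(n**3 - 2n**2 - 16n + 32) + (2n**2 - 32)
  n**3 - 2n**2 - 16n + 32 = ((1/2)n - 1)(2n**2 - 32) + (0)
Last nonzero remainder: 2n**2 - 32. Dividing through by 2 gives the monic gcd n**2 - 16.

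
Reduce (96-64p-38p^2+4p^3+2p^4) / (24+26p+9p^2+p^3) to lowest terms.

(8-10p+2p^2)/(2+p)

By polynomial division,
  2p^4+4p^3-38p^2-64p+96 = (2p-14)(p^3+9p^2+26p+24) + (36p^2+252p+432)
  p^3+9p^2+26p+24 = ((1/36)p+1/18)(36p^2+252p+432) + (0)
Last nonzero remainder: 36p^2+252p+432. Dividing through by 36 gives the monic gcd p^2+7p+12.
Cancel p^2+7p+12 from numerator and denominator to get the reduced form.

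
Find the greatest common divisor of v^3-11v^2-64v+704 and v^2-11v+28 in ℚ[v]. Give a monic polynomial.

1

Euclidean algorithm in ℚ[v]:
  v^3-11v^2-64v+704 = (v)(v^2-11v+28) + (-92v+704)
  v^2-11v+28 = (-(1/92)v+77/2116)(-92v+704) + (1260/529)
  -92v+704 = (-(12167/315)v+93104/315)(1260/529) + (0)
The last nonzero remainder is the constant 1260/529, so the polynomials are coprime and gcd = 1.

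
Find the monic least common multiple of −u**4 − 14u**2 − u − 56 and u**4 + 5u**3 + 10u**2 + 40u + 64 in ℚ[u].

Apply the Euclidean algorithm:
  −u**4 − 14u**2 − u − 56 = (−1)(u**4 + 5u**3 + 10u**2 + 40u + 64) + (5u**3 − 4u**2 + 39u + 8)
  u**4 + 5u**3 + 10u**2 + 40u + 64 = ((1/5)u + 29/25)(5u**3 − 4u**2 + 39u + 8) + ((171/25)u**2 − (171/25)u + 1368/25)
  5u**3 − 4u**2 + 39u + 8 = ((125/171)u + 25/171)((171/25)u**2 − (171/25)u + 1368/25) + (0)
Last nonzero remainder: (171/25)u**2 − (171/25)u + 1368/25. Dividing through by 171/25 gives the monic gcd u**2 − u + 8.
Then lcm(f, g) = f·g / gcd(f, g); expanding and making the result monic gives the answer.

u**6 + 6u**5 + 22u**4 + 85u**3 + 174u**2 + 344u + 448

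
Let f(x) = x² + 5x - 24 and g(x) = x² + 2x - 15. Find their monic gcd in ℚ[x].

By polynomial division,
  x² + 5x - 24 = (x² + 2x - 15) + (3x - 9)
  x² + 2x - 15 = ((1/3)x + 5/3)(3x - 9) + (0)
Last nonzero remainder: 3x - 9. Dividing through by 3 gives the monic gcd x - 3.

x - 3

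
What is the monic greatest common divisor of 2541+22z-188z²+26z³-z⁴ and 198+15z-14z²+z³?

-33-8z+z²

Apply the Euclidean algorithm:
  -z⁴+26z³-188z²+22z+2541 = (-z+12)(z³-14z²+15z+198) + (-5z²+40z+165)
  z³-14z²+15z+198 = (-(1/5)z+6/5)(-5z²+40z+165) + (0)
Last nonzero remainder: -5z²+40z+165. Dividing through by -5 gives the monic gcd z²-8z-33.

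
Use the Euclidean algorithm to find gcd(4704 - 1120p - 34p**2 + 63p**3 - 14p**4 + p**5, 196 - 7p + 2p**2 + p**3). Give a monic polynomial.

28 - 5p + p**2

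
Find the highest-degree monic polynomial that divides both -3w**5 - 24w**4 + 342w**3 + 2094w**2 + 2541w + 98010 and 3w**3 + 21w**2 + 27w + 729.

Euclidean algorithm in ℚ[w]:
  -3w**5 - 24w**4 + 342w**3 + 2094w**2 + 2541w + 98010 = (-w**2 - w + 130)(3w**3 + 21w**2 + 27w + 729) + (120w**2 - 240w + 3240)
  3w**3 + 21w**2 + 27w + 729 = ((1/40)w + 9/40)(120w**2 - 240w + 3240) + (0)
Last nonzero remainder: 120w**2 - 240w + 3240. Dividing through by 120 gives the monic gcd w**2 - 2w + 27.

w**2 - 2w + 27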